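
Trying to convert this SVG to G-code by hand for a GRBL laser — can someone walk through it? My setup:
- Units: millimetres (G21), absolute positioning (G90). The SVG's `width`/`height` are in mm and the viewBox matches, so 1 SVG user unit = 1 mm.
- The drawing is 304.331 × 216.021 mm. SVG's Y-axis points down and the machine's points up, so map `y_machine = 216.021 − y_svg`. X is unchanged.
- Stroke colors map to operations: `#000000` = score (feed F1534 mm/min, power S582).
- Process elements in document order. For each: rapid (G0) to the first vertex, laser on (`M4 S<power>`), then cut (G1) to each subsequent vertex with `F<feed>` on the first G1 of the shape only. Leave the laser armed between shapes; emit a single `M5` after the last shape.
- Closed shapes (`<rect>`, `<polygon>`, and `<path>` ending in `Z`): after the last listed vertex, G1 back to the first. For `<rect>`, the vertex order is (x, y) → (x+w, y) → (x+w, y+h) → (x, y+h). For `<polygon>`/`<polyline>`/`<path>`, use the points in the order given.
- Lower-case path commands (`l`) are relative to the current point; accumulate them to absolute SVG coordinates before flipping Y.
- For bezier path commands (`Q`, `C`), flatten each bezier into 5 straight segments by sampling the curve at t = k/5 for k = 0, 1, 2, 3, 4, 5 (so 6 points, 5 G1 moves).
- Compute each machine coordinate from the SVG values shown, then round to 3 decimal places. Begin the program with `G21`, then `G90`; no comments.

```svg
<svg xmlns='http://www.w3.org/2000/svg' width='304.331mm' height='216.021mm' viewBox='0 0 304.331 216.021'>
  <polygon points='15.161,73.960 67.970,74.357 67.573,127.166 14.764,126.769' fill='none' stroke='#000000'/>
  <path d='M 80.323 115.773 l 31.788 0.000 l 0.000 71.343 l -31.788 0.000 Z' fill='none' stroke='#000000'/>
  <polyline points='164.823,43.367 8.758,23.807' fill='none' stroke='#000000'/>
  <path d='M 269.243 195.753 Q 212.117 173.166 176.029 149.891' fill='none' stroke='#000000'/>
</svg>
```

G21
G90
G0 X15.161 Y142.061
M4 S582
G1 X67.970 Y141.664 F1534
G1 X67.573 Y88.855
G1 X14.764 Y89.252
G1 X15.161 Y142.061
G0 X80.323 Y100.248
M4 S582
G1 X112.111 Y100.248 F1534
G1 X112.111 Y28.905
G1 X80.323 Y28.905
G1 X80.323 Y100.248
G0 X164.823 Y172.654
M4 S582
G1 X8.758 Y192.214 F1534
G0 X269.243 Y20.268
M4 S582
G1 X247.234 Y29.330 F1534
G1 X226.908 Y38.448
G1 X208.265 Y47.620
G1 X191.306 Y56.848
G1 X176.029 Y66.130
M5

1 u = 1 mm; y_m = 216.021 − y.

[1] `<polygon>` regular polygon, #000000→score S582 F1534: (15.161,142.061) → (67.970,141.664) → (67.573,88.855) → (14.764,89.252) → (15.161,142.061) (closed)

[2] `<path>` rectangle, #000000→score S582 F1534: (80.323,100.248) → (112.111,100.248) → (112.111,28.905) → (80.323,28.905) → (80.323,100.248) (closed)

[3] `<polyline>` line segment, #000000→score S582 F1534: (164.823,172.654) → (8.758,192.214)

[4] `<path>` quadratic bezier, #000000→score S582 F1534: (269.243,20.268) → (247.234,29.330) → (226.908,38.448) → (208.265,47.620) → (191.306,56.848) → (176.029,66.130)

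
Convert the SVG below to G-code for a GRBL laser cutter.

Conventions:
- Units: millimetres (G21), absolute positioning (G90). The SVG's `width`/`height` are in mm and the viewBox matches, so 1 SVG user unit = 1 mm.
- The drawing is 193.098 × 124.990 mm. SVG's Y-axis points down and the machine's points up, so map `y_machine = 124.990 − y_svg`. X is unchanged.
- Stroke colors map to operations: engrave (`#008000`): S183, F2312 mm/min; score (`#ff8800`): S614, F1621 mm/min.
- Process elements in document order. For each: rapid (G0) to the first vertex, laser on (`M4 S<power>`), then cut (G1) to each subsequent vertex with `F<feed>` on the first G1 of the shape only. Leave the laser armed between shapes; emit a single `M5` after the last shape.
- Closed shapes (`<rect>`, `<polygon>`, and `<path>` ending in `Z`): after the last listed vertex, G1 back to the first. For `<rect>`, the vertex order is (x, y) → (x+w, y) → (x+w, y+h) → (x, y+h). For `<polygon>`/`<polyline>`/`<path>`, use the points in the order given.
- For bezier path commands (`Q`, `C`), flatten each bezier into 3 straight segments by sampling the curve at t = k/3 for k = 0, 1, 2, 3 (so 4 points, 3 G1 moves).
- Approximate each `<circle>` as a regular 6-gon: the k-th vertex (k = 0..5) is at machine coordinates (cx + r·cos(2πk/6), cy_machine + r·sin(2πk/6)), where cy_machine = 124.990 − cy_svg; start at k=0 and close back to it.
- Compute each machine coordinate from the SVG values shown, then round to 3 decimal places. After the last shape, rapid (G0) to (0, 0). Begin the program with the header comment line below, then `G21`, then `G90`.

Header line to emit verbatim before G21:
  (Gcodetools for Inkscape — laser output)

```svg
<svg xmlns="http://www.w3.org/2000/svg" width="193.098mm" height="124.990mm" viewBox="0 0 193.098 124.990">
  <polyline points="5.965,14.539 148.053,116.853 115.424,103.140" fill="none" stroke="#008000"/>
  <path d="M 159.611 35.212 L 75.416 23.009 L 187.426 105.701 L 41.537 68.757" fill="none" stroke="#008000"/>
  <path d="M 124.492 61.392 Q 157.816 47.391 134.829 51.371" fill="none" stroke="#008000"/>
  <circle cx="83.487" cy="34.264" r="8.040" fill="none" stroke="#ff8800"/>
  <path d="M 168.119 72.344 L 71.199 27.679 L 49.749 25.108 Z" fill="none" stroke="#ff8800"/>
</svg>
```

viewBox `0 0 193.098 124.990` with mm width/height → 1 unit = 1 mm. Flip: y_m = 124.990 − y_svg.

**Shape 1** — `<polyline>` open polyline, stroke `#008000` → engrave (S183, F2312). Machine vertices: (5.965,110.451) → (148.053,8.137) → (115.424,21.850). Open path.

**Shape 2** — `<path>` open polyline, stroke `#008000` → engrave (S183, F2312). Machine vertices: (159.611,89.778) → (75.416,101.981) → (187.426,19.289) → (41.537,56.233). Open path.

**Shape 3** — `<path>` quadratic bezier, stroke `#008000` → engrave (S183, F2312). Control points (SVG): P0=(124.492,61.392), P1=(157.816,47.391), P2=(134.829,51.371); sampled at t=k/3. Machine vertices: (124.492,63.598) → (140.451,70.934) → (143.897,74.274) → (134.829,73.619). Open path.

**Shape 4** — `<circle>` circle, stroke `#ff8800` → score (S614, F1621). Machine vertices: (91.527,90.726) → (87.507,97.689) → (79.467,97.689) → (75.447,90.726) → (79.467,83.763) → (87.507,83.763) → (91.527,90.726). Closed: final G1 returns to the first vertex.

**Shape 5** — `<path>` closed polygon, stroke `#ff8800` → score (S614, F1621). Machine vertices: (168.119,52.646) → (71.199,97.311) → (49.749,99.882) → (168.119,52.646). Closed: final G1 returns to the first vertex.

(Gcodetools for Inkscape — laser output)
G21
G90
G0 X5.965 Y110.451
M4 S183
G1 X148.053 Y8.137 F2312
G1 X115.424 Y21.850
G0 X159.611 Y89.778
M4 S183
G1 X75.416 Y101.981 F2312
G1 X187.426 Y19.289
G1 X41.537 Y56.233
G0 X124.492 Y63.598
M4 S183
G1 X140.451 Y70.934 F2312
G1 X143.897 Y74.274
G1 X134.829 Y73.619
G0 X91.527 Y90.726
M4 S614
G1 X87.507 Y97.689 F1621
G1 X79.467 Y97.689
G1 X75.447 Y90.726
G1 X79.467 Y83.763
G1 X87.507 Y83.763
G1 X91.527 Y90.726
G0 X168.119 Y52.646
M4 S614
G1 X71.199 Y97.311 F1621
G1 X49.749 Y99.882
G1 X168.119 Y52.646
M5
G0 X0.000 Y0.000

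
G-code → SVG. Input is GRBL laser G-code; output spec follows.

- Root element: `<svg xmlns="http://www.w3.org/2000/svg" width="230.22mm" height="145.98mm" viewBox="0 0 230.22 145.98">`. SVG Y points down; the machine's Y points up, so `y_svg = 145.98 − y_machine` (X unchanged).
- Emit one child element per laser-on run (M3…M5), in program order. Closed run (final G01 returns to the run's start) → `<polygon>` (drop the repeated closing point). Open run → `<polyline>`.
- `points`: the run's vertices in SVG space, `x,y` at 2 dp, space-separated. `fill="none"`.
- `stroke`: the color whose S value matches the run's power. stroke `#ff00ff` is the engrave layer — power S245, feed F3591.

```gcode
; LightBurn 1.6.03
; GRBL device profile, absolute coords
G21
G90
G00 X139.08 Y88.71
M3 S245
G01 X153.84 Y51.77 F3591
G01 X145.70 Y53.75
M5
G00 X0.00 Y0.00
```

Each laser-on run becomes one SVG element. Flip Y back into SVG space with y_svg = 145.98 − y_machine. Every run uses S245, so all elements get stroke `#ff00ff` (engrave).

Run 1: The run is open, so emit a `<polyline>` with points (Y-flipped): 139.08,57.27 153.84,94.21 145.70,92.23.

<svg xmlns="http://www.w3.org/2000/svg" width="230.22mm" height="145.98mm" viewBox="0 0 230.22 145.98">
  <polyline points="139.08,57.27 153.84,94.21 145.70,92.23" fill="none" stroke="#ff00ff"/>
</svg>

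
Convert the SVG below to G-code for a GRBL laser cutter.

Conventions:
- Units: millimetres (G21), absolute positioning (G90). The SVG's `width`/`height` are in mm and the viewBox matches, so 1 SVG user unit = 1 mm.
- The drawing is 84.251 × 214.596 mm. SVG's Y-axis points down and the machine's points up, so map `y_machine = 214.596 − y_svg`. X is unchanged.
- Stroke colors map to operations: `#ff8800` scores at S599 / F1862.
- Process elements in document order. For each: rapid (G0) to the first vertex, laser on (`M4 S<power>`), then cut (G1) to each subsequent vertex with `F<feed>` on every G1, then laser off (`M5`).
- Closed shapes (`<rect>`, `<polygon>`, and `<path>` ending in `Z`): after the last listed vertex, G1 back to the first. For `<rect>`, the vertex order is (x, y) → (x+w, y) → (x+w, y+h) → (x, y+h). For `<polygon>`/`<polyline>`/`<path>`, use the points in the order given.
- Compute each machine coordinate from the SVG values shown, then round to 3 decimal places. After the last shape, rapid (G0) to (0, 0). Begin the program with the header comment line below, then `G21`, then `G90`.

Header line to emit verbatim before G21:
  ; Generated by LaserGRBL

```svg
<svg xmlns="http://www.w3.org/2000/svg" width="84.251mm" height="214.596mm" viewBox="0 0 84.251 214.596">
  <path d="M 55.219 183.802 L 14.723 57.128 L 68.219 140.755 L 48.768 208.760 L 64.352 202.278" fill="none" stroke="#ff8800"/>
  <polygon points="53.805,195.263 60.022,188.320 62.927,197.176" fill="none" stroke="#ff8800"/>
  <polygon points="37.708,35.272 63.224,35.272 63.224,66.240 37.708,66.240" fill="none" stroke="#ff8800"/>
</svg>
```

1 u = 1 mm; y_m = 214.596 − y.

[1] `<path>` open polyline, #ff8800→score S599 F1862: (55.219,30.794) → (14.723,157.468) → (68.219,73.841) → (48.768,5.836) → (64.352,12.318)

[2] `<polygon>` regular polygon, #ff8800→score S599 F1862: (53.805,19.333) → (60.022,26.276) → (62.927,17.420) → (53.805,19.333) (closed)

[3] `<polygon>` rectangle, #ff8800→score S599 F1862: (37.708,179.324) → (63.224,179.324) → (63.224,148.356) → (37.708,148.356) → (37.708,179.324) (closed)

; Generated by LaserGRBL
G21
G90
G0 X55.219 Y30.794
M4 S599
G1 X14.723 Y157.468 F1862
G1 X68.219 Y73.841 F1862
G1 X48.768 Y5.836 F1862
G1 X64.352 Y12.318 F1862
M5
G0 X53.805 Y19.333
M4 S599
G1 X60.022 Y26.276 F1862
G1 X62.927 Y17.420 F1862
G1 X53.805 Y19.333 F1862
M5
G0 X37.708 Y179.324
M4 S599
G1 X63.224 Y179.324 F1862
G1 X63.224 Y148.356 F1862
G1 X37.708 Y148.356 F1862
G1 X37.708 Y179.324 F1862
M5
G0 X0.000 Y0.000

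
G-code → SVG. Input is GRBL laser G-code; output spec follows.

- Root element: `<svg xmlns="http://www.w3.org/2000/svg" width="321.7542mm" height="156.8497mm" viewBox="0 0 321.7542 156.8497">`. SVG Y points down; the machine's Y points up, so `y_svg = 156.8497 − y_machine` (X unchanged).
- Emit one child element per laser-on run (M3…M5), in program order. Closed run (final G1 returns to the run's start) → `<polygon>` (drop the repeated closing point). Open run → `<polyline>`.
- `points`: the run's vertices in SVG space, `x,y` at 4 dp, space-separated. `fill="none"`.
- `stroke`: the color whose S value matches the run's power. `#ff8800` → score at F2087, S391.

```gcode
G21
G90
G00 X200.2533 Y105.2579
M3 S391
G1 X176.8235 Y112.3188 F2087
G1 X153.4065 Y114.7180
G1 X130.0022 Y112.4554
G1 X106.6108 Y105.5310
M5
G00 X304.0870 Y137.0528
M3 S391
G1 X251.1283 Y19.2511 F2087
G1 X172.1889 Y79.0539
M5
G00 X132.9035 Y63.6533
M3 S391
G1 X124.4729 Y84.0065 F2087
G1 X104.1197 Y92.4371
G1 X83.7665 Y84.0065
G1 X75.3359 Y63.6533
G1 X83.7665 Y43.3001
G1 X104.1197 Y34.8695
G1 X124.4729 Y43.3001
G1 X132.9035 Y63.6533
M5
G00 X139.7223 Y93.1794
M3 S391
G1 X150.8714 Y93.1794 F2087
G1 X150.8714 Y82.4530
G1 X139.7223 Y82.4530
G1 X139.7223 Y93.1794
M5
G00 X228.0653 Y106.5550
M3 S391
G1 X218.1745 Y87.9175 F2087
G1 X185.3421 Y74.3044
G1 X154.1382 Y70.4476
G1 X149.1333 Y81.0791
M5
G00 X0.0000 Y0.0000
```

Each laser-on run becomes one SVG element. Flip Y back into SVG space with y_svg = 156.8497 − y_machine. Every run uses S391, so all elements get stroke `#ff8800` (score).

Run 1: The run is open, so emit a `<polyline>` with points (Y-flipped): 200.2533,51.5918 176.8235,44.5309 153.4065,42.1317 130.0022,44.3943 106.6108,51.3187.

Run 2: The run is open, so emit a `<polyline>` with points (Y-flipped): 304.0870,19.7969 251.1283,137.5986 172.1889,77.7958.

Run 3: The run returns to its start, so emit a `<polygon>` with points (Y-flipped): 132.9035,93.1964 124.4729,72.8432 104.1197,64.4126 83.7665,72.8432 75.3359,93.1964 83.7665,113.5496 104.1197,121.9802 124.4729,113.5496.

Run 4: The run returns to its start, so emit a `<polygon>` with points (Y-flipped): 139.7223,63.6703 150.8714,63.6703 150.8714,74.3967 139.7223,74.3967.

Run 5: The run is open, so emit a `<polyline>` with points (Y-flipped): 228.0653,50.2947 218.1745,68.9322 185.3421,82.5453 154.1382,86.4021 149.1333,75.7706.

<svg xmlns="http://www.w3.org/2000/svg" width="321.7542mm" height="156.8497mm" viewBox="0 0 321.7542 156.8497">
  <polyline points="200.2533,51.5918 176.8235,44.5309 153.4065,42.1317 130.0022,44.3943 106.6108,51.3187" fill="none" stroke="#ff8800"/>
  <polyline points="304.0870,19.7969 251.1283,137.5986 172.1889,77.7958" fill="none" stroke="#ff8800"/>
  <polygon points="132.9035,93.1964 124.4729,72.8432 104.1197,64.4126 83.7665,72.8432 75.3359,93.1964 83.7665,113.5496 104.1197,121.9802 124.4729,113.5496" fill="none" stroke="#ff8800"/>
  <polygon points="139.7223,63.6703 150.8714,63.6703 150.8714,74.3967 139.7223,74.3967" fill="none" stroke="#ff8800"/>
  <polyline points="228.0653,50.2947 218.1745,68.9322 185.3421,82.5453 154.1382,86.4021 149.1333,75.7706" fill="none" stroke="#ff8800"/>
</svg>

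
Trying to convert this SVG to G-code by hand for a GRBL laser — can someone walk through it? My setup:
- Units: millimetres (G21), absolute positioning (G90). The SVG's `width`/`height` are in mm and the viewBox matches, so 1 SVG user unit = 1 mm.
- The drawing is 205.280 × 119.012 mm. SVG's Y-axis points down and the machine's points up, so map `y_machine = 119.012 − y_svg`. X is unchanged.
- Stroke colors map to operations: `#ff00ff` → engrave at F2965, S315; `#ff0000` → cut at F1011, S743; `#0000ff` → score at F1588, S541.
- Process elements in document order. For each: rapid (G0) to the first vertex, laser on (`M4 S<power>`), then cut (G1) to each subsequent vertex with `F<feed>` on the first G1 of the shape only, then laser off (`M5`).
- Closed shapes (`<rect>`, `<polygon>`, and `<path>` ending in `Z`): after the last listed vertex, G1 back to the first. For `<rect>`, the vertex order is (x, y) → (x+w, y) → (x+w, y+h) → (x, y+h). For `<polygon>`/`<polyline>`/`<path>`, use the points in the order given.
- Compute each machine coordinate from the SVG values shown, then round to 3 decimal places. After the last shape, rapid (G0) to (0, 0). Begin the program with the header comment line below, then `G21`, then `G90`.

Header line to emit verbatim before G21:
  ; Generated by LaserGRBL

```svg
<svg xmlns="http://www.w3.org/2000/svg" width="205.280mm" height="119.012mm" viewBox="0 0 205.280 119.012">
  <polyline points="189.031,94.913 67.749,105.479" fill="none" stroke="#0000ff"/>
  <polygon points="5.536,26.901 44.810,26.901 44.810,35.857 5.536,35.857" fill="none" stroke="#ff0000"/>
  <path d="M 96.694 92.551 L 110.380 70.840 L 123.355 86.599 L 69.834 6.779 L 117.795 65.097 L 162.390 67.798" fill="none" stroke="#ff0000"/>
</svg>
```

; Generated by LaserGRBL
G21
G90
G0 X189.031 Y24.099
M4 S541
G1 X67.749 Y13.533 F1588
M5
G0 X5.536 Y92.111
M4 S743
G1 X44.810 Y92.111 F1011
G1 X44.810 Y83.155
G1 X5.536 Y83.155
G1 X5.536 Y92.111
M5
G0 X96.694 Y26.461
M4 S743
G1 X110.380 Y48.172 F1011
G1 X123.355 Y32.413
G1 X69.834 Y112.233
G1 X117.795 Y53.915
G1 X162.390 Y51.214
M5
G0 X0.000 Y0.000

viewBox `0 0 205.280 119.012` with mm width/height → 1 unit = 1 mm. Flip: y_m = 119.012 − y_svg.

**Shape 1** — `<polyline>` line segment, stroke `#0000ff` → score (S541, F1588). Machine vertices: (189.031,24.099) → (67.749,13.533). Open path.

**Shape 2** — `<polygon>` rectangle, stroke `#ff0000` → cut (S743, F1011). Machine vertices: (5.536,92.111) → (44.810,92.111) → (44.810,83.155) → (5.536,83.155) → (5.536,92.111). Closed: final G1 returns to the first vertex.

**Shape 3** — `<path>` open polyline, stroke `#ff0000` → cut (S743, F1011). Machine vertices: (96.694,26.461) → (110.380,48.172) → (123.355,32.413) → (69.834,112.233) → (117.795,53.915) → (162.390,51.214). Open path.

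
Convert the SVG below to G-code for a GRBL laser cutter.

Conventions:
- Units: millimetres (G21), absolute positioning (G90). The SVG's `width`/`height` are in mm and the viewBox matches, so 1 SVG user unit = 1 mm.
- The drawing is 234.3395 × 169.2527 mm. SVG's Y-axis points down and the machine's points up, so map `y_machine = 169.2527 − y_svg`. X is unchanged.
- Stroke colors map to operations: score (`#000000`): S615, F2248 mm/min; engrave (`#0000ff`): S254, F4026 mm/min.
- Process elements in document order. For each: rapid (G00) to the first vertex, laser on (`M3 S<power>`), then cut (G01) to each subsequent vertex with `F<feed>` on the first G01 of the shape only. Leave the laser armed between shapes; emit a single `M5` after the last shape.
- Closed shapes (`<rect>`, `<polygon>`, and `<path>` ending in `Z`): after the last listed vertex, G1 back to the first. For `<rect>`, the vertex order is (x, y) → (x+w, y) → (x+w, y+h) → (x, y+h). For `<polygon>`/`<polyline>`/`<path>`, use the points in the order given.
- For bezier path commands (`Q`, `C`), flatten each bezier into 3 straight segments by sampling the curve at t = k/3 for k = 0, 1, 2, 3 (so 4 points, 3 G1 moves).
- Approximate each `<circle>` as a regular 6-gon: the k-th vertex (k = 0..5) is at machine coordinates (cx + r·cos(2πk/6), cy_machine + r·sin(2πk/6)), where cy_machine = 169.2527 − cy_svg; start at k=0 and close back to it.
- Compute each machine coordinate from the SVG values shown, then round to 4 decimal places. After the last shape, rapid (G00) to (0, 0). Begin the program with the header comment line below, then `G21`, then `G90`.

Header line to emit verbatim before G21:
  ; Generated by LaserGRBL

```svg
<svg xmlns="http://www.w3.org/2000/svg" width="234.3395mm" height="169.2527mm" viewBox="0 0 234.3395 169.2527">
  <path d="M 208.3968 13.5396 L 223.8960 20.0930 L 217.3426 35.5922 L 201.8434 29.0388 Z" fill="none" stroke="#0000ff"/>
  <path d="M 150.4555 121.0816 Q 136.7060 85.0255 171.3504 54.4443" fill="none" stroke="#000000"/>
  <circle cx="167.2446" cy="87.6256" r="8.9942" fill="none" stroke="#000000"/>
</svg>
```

viewBox `0 0 234.3395 169.2527` with mm width/height → 1 unit = 1 mm. Flip: y_m = 169.2527 − y_svg.

**Shape 1** — `<path>` regular polygon, stroke `#0000ff` → engrave (S254, F4026). Machine vertices: (208.3968,155.7131) → (223.8960,149.1597) → (217.3426,133.6605) → (201.8434,140.2139) → (208.3968,155.7131). Closed: final G1 returns to the first vertex.

**Shape 2** — `<path>` quadratic bezier, stroke `#000000` → score (S615, F2248). Control points (SVG): P0=(150.4555,121.0816), P1=(136.7060,85.0255), P2=(171.3504,54.4443); sampled at t=k/3. Machine vertices: (150.4555,48.1711) → (146.6663,71.6002) → (153.6312,93.8126) → (171.3504,114.8084). Open path.

**Shape 3** — `<circle>` circle, stroke `#000000` → score (S615, F2248). Machine vertices: (176.2388,81.6271) → (171.7417,89.4163) → (162.7475,89.4163) → (158.2504,81.6271) → (162.7475,73.8379) → (171.7417,73.8379) → (176.2388,81.6271). Closed: final G1 returns to the first vertex.

; Generated by LaserGRBL
G21
G90
G00 X208.3968 Y155.7131
M3 S254
G01 X223.8960 Y149.1597 F4026
G01 X217.3426 Y133.6605
G01 X201.8434 Y140.2139
G01 X208.3968 Y155.7131
G00 X150.4555 Y48.1711
M3 S615
G01 X146.6663 Y71.6002 F2248
G01 X153.6312 Y93.8126
G01 X171.3504 Y114.8084
G00 X176.2388 Y81.6271
M3 S615
G01 X171.7417 Y89.4163 F2248
G01 X162.7475 Y89.4163
G01 X158.2504 Y81.6271
G01 X162.7475 Y73.8379
G01 X171.7417 Y73.8379
G01 X176.2388 Y81.6271
M5
G00 X0.0000 Y0.0000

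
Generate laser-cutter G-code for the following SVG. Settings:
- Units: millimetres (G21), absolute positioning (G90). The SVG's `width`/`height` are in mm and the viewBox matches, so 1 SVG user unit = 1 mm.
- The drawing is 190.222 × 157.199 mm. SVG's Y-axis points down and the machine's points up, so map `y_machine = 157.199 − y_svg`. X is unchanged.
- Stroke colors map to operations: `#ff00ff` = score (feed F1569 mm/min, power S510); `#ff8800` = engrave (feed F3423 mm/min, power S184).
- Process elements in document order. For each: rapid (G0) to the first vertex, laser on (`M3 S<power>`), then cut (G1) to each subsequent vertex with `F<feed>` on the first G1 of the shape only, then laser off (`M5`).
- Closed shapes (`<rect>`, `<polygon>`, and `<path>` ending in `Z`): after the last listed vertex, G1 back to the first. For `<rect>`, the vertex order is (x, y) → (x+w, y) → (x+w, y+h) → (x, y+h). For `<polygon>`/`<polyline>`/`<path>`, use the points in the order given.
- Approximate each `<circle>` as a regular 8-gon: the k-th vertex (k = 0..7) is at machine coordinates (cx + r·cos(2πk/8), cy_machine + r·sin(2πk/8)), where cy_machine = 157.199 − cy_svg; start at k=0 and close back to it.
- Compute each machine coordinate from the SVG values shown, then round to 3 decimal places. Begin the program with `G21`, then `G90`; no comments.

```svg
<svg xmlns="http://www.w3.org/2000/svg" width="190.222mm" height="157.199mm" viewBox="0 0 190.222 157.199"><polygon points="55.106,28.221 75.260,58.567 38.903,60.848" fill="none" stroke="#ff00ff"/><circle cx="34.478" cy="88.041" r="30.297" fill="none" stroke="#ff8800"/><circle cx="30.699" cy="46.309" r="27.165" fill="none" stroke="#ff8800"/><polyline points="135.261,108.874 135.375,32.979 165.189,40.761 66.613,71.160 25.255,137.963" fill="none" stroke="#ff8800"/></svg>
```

Since the viewBox matches the mm dimensions, user units are millimetres directly. The only transform is the Y-flip y_m = 157.199 − y_svg.

Shape 1 is a regular polygon drawn with `<polygon>`. Its stroke #ff00ff means score at S510, F1569. After flipping Y the toolpath is (55.106,128.978) → (75.260,98.632) → (38.903,96.351) → (55.106,128.978), returning to the start.

Shape 2 is a circle drawn with `<circle>`. Its stroke #ff8800 means engrave at S184, F3423. After flipping Y the toolpath is (64.775,69.158) → (55.901,90.581) → (34.478,99.455) → (13.055,90.581) → (4.181,69.158) → (13.055,47.735) → (34.478,38.861) → (55.901,47.735) → (64.775,69.158), returning to the start.

Shape 3 is a circle drawn with `<circle>`. Its stroke #ff8800 means engrave at S184, F3423. After flipping Y the toolpath is (57.864,110.890) → (49.908,130.099) → (30.699,138.055) → (11.490,130.099) → (3.534,110.890) → (11.490,91.681) → (30.699,83.725) → (49.908,91.681) → (57.864,110.890), returning to the start.

Shape 4 is a open polyline drawn with `<polyline>`. Its stroke #ff8800 means engrave at S184, F3423. After flipping Y the toolpath is (135.261,48.325) → (135.375,124.220) → (165.189,116.438) → (66.613,86.039) → (25.255,19.236).

G21
G90
G0 X55.106 Y128.978
M3 S510
G1 X75.260 Y98.632 F1569
G1 X38.903 Y96.351
G1 X55.106 Y128.978
M5
G0 X64.775 Y69.158
M3 S184
G1 X55.901 Y90.581 F3423
G1 X34.478 Y99.455
G1 X13.055 Y90.581
G1 X4.181 Y69.158
G1 X13.055 Y47.735
G1 X34.478 Y38.861
G1 X55.901 Y47.735
G1 X64.775 Y69.158
M5
G0 X57.864 Y110.890
M3 S184
G1 X49.908 Y130.099 F3423
G1 X30.699 Y138.055
G1 X11.490 Y130.099
G1 X3.534 Y110.890
G1 X11.490 Y91.681
G1 X30.699 Y83.725
G1 X49.908 Y91.681
G1 X57.864 Y110.890
M5
G0 X135.261 Y48.325
M3 S184
G1 X135.375 Y124.220 F3423
G1 X165.189 Y116.438
G1 X66.613 Y86.039
G1 X25.255 Y19.236
M5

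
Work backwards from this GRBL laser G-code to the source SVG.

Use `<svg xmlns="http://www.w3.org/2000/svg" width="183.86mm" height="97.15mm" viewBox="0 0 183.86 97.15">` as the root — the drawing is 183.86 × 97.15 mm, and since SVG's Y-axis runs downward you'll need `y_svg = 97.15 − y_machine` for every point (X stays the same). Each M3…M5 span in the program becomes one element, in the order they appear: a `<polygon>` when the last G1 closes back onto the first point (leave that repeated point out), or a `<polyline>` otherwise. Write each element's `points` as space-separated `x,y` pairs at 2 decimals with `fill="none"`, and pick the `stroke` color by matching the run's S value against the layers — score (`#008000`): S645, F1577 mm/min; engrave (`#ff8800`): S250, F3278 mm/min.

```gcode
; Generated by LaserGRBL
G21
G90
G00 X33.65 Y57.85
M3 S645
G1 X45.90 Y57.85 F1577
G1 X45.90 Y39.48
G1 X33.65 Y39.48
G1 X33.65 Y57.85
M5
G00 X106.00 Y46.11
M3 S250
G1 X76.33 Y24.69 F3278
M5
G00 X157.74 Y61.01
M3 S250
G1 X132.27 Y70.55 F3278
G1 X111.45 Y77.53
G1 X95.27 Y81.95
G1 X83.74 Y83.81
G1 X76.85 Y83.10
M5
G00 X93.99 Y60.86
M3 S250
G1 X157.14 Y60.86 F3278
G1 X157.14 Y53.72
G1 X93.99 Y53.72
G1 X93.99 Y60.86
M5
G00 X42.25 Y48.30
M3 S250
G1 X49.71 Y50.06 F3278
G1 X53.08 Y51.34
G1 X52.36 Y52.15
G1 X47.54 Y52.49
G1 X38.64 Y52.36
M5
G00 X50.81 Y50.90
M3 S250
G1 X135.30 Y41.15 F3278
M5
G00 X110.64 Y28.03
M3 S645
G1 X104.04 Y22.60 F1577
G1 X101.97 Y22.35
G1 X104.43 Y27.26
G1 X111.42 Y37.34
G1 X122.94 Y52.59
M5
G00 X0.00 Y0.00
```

Machine Y-up, SVG Y-down with viewBox height 97.15, so y_svg = 97.15 − y_machine; X carries over.

Run 1: power S645 maps to stroke `#008000` (score). The run returns to its start, so emit a `<polygon>` with points (Y-flipped): 33.65,39.30 45.90,39.30 45.90,57.67 33.65,57.67.

Run 2: the run's S250 means `#ff8800` (engrave). The run is open, so emit a `<polyline>` with points (Y-flipped): 106.00,51.04 76.33,72.46.

Run 3: the run's S250 means `#ff8800` (engrave). The run is open, so emit a `<polyline>` with points (Y-flipped): 157.74,36.14 132.27,26.60 111.45,19.62 95.27,15.20 83.74,13.34 76.85,14.05.

Run 4: the run's S250 means `#ff8800` (engrave). The run returns to its start, so emit a `<polygon>` with points (Y-flipped): 93.99,36.29 157.14,36.29 157.14,43.43 93.99,43.43.

Run 5: S250 ⇒ engrave layer `#ff8800`. The run is open, so emit a `<polyline>` with points (Y-flipped): 42.25,48.85 49.71,47.09 53.08,45.81 52.36,45.00 47.54,44.66 38.64,44.79.

Run 6: S250 ⇒ engrave layer `#ff8800`. The run is open, so emit a `<polyline>` with points (Y-flipped): 50.81,46.25 135.30,56.00.

Run 7: S645 ⇒ score layer `#008000`. The run is open, so emit a `<polyline>` with points (Y-flipped): 110.64,69.12 104.04,74.55 101.97,74.80 104.43,69.89 111.42,59.81 122.94,44.56.

<svg xmlns="http://www.w3.org/2000/svg" width="183.86mm" height="97.15mm" viewBox="0 0 183.86 97.15">
  <polygon points="33.65,39.30 45.90,39.30 45.90,57.67 33.65,57.67" fill="none" stroke="#008000"/>
  <polyline points="106.00,51.04 76.33,72.46" fill="none" stroke="#ff8800"/>
  <polyline points="157.74,36.14 132.27,26.60 111.45,19.62 95.27,15.20 83.74,13.34 76.85,14.05" fill="none" stroke="#ff8800"/>
  <polygon points="93.99,36.29 157.14,36.29 157.14,43.43 93.99,43.43" fill="none" stroke="#ff8800"/>
  <polyline points="42.25,48.85 49.71,47.09 53.08,45.81 52.36,45.00 47.54,44.66 38.64,44.79" fill="none" stroke="#ff8800"/>
  <polyline points="50.81,46.25 135.30,56.00" fill="none" stroke="#ff8800"/>
  <polyline points="110.64,69.12 104.04,74.55 101.97,74.80 104.43,69.89 111.42,59.81 122.94,44.56" fill="none" stroke="#008000"/>
</svg>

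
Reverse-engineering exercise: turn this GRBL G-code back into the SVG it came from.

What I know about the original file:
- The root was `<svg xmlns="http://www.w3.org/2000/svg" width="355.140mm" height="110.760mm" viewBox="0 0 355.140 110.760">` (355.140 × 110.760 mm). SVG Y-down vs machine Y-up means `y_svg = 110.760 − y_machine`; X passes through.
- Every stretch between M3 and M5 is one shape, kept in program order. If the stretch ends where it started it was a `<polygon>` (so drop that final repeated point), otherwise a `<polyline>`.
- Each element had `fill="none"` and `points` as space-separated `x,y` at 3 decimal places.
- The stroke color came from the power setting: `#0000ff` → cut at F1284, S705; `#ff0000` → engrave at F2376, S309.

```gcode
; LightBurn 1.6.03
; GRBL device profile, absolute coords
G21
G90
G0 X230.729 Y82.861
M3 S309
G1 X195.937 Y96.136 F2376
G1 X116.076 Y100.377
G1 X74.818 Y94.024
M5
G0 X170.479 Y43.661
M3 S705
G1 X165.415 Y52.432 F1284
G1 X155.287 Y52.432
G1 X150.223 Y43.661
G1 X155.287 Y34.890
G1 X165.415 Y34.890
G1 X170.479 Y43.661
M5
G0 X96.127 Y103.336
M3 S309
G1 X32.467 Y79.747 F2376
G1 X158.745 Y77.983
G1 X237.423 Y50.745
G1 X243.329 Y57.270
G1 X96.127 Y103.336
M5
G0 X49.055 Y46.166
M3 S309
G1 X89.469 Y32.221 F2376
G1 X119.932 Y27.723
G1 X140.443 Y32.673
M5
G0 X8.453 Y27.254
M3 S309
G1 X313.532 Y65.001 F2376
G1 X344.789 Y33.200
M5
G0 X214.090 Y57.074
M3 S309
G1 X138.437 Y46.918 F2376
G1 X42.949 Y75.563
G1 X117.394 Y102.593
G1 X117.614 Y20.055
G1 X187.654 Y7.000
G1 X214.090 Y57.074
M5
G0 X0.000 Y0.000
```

Each laser-on run becomes one SVG element. Flip Y back into SVG space with y_svg = 110.760 − y_machine.

Run 1: power S309 maps to stroke `#ff0000` (engrave). The run is open, so emit a `<polyline>` with points (Y-flipped): 230.729,27.899 195.937,14.624 116.076,10.383 74.818,16.736.

Run 2: S705 ⇒ cut layer `#0000ff`. The run returns to its start, so emit a `<polygon>` with points (Y-flipped): 170.479,67.099 165.415,58.328 155.287,58.328 150.223,67.099 155.287,75.870 165.415,75.870.

Run 3: S309 ⇒ engrave layer `#ff0000`. The run returns to its start, so emit a `<polygon>` with points (Y-flipped): 96.127,7.424 32.467,31.013 158.745,32.777 237.423,60.015 243.329,53.490.

Run 4: S309 ⇒ engrave layer `#ff0000`. The run is open, so emit a `<polyline>` with points (Y-flipped): 49.055,64.594 89.469,78.539 119.932,83.037 140.443,78.087.

Run 5: power S309 maps to stroke `#ff0000` (engrave). The run is open, so emit a `<polyline>` with points (Y-flipped): 8.453,83.506 313.532,45.759 344.789,77.560.

Run 6: S309 ⇒ engrave layer `#ff0000`. The run returns to its start, so emit a `<polygon>` with points (Y-flipped): 214.090,53.686 138.437,63.842 42.949,35.197 117.394,8.167 117.614,90.705 187.654,103.760.

<svg xmlns="http://www.w3.org/2000/svg" width="355.140mm" height="110.760mm" viewBox="0 0 355.140 110.760">
  <polyline points="230.729,27.899 195.937,14.624 116.076,10.383 74.818,16.736" fill="none" stroke="#ff0000"/>
  <polygon points="170.479,67.099 165.415,58.328 155.287,58.328 150.223,67.099 155.287,75.870 165.415,75.870" fill="none" stroke="#0000ff"/>
  <polygon points="96.127,7.424 32.467,31.013 158.745,32.777 237.423,60.015 243.329,53.490" fill="none" stroke="#ff0000"/>
  <polyline points="49.055,64.594 89.469,78.539 119.932,83.037 140.443,78.087" fill="none" stroke="#ff0000"/>
  <polyline points="8.453,83.506 313.532,45.759 344.789,77.560" fill="none" stroke="#ff0000"/>
  <polygon points="214.090,53.686 138.437,63.842 42.949,35.197 117.394,8.167 117.614,90.705 187.654,103.760" fill="none" stroke="#ff0000"/>
</svg>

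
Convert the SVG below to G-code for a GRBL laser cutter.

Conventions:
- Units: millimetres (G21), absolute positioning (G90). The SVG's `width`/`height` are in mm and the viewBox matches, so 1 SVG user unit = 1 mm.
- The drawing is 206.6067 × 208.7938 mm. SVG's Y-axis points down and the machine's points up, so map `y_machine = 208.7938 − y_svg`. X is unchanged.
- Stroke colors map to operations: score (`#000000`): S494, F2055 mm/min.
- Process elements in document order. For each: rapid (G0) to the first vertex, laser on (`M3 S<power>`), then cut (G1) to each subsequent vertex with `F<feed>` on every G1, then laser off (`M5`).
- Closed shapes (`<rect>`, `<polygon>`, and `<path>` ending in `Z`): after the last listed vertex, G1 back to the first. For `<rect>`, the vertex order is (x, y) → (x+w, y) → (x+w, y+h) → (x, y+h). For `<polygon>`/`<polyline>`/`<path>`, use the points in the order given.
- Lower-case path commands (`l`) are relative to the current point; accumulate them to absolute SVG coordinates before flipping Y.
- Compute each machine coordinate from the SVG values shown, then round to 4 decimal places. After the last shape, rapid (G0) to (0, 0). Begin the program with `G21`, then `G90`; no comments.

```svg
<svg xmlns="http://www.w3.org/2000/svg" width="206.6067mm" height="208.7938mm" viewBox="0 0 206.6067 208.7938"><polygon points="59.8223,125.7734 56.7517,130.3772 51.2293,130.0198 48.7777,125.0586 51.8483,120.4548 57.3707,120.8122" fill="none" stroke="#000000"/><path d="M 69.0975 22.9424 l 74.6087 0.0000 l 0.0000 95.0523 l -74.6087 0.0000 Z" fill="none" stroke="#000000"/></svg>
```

viewBox `0 0 206.6067 208.7938` with mm width/height → 1 unit = 1 mm. Flip: y_m = 208.7938 − y_svg.

**Shape 1** — `<polygon>` regular polygon, stroke `#000000` → score (S494, F2055). Machine vertices: (59.8223,83.0204) → (56.7517,78.4166) → (51.2293,78.7740) → (48.7777,83.7352) → (51.8483,88.3390) → (57.3707,87.9816) → (59.8223,83.0204). Closed: final G1 returns to the first vertex.

**Shape 2** — `<path>` rectangle, stroke `#000000` → score (S494, F2055). Machine vertices: (69.0975,185.8514) → (143.7062,185.8514) → (143.7062,90.7991) → (69.0975,90.7991) → (69.0975,185.8514). Closed: final G1 returns to the first vertex.

G21
G90
G0 X59.8223 Y83.0204
M3 S494
G1 X56.7517 Y78.4166 F2055
G1 X51.2293 Y78.7740 F2055
G1 X48.7777 Y83.7352 F2055
G1 X51.8483 Y88.3390 F2055
G1 X57.3707 Y87.9816 F2055
G1 X59.8223 Y83.0204 F2055
M5
G0 X69.0975 Y185.8514
M3 S494
G1 X143.7062 Y185.8514 F2055
G1 X143.7062 Y90.7991 F2055
G1 X69.0975 Y90.7991 F2055
G1 X69.0975 Y185.8514 F2055
M5
G0 X0.0000 Y0.0000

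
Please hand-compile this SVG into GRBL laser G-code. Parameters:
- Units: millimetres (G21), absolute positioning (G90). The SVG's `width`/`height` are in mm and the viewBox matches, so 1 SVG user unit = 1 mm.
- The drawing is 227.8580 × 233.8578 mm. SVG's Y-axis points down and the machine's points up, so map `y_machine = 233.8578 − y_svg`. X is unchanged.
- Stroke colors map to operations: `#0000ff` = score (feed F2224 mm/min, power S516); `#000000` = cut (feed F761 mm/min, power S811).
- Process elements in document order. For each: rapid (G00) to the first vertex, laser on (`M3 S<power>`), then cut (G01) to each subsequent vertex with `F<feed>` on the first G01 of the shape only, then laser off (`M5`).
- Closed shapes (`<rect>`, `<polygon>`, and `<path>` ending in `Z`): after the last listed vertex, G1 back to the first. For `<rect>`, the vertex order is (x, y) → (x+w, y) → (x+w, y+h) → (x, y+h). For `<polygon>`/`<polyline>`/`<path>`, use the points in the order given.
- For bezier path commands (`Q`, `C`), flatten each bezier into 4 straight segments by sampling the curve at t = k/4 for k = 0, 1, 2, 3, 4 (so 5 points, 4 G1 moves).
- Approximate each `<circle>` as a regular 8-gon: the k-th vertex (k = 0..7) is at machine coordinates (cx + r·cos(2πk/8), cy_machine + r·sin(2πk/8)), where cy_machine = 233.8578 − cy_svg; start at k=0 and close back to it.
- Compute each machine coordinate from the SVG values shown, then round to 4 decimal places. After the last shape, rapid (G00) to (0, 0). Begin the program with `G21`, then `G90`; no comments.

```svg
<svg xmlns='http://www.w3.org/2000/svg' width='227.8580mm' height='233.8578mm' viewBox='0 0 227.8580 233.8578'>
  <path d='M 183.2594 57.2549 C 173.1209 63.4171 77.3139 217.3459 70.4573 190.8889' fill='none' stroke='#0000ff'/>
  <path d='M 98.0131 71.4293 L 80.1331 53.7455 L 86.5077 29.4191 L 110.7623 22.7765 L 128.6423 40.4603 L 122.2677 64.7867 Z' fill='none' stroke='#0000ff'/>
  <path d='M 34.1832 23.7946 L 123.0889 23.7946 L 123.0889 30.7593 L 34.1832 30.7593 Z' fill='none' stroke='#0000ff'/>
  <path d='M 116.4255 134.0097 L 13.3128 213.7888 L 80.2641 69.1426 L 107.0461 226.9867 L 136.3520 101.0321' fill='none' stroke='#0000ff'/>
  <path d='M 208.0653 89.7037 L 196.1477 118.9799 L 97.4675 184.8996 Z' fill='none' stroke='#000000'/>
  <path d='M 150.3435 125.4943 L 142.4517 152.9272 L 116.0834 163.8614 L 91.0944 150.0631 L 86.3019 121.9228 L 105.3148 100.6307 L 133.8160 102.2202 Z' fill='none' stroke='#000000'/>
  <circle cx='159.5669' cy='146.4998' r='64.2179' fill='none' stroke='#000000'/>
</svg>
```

G21
G90
G00 X183.2594 Y176.6029
M3 S516
G01 X162.3211 Y149.4024 F2224
G01 X125.6276 Y97.5537
G01 X89.5495 Y51.8211
G01 X70.4573 Y42.9689
M5
G00 X98.0131 Y162.4285
M3 S516
G01 X80.1331 Y180.1123 F2224
G01 X86.5077 Y204.4387
G01 X110.7623 Y211.0813
G01 X128.6423 Y193.3975
G01 X122.2677 Y169.0711
G01 X98.0131 Y162.4285
M5
G00 X34.1832 Y210.0632
M3 S516
G01 X123.0889 Y210.0632 F2224
G01 X123.0889 Y203.0985
G01 X34.1832 Y203.0985
G01 X34.1832 Y210.0632
M5
G00 X116.4255 Y99.8481
M3 S516
G01 X13.3128 Y20.0690 F2224
G01 X80.2641 Y164.7152
G01 X107.0461 Y6.8711
G01 X136.3520 Y132.8257
M5
G00 X208.0653 Y144.1541
M3 S811
G01 X196.1477 Y114.8779 F761
G01 X97.4675 Y48.9582
G01 X208.0653 Y144.1541
M5
G00 X150.3435 Y108.3635
M3 S811
G01 X142.4517 Y80.9306 F761
G01 X116.0834 Y69.9964
G01 X91.0944 Y83.7947
G01 X86.3019 Y111.9350
G01 X105.3148 Y133.2271
G01 X133.8160 Y131.6376
G01 X150.3435 Y108.3635
M5
G00 X223.7848 Y87.3580
M3 S811
G01 X204.9758 Y132.7669 F761
G01 X159.5669 Y151.5759
G01 X114.1580 Y132.7669
G01 X95.3490 Y87.3580
G01 X114.1580 Y41.9491
G01 X159.5669 Y23.1401
G01 X204.9758 Y41.9491
G01 X223.7848 Y87.3580
M5
G00 X0.0000 Y0.0000

1 u = 1 mm; y_m = 233.8578 − y.

[1] `<path>` cubic bezier, #0000ff→score S516 F2224: (183.2594,176.6029) → (162.3211,149.4024) → (125.6276,97.5537) → (89.5495,51.8211) → (70.4573,42.9689)

[2] `<path>` regular polygon, #0000ff→score S516 F2224: (98.0131,162.4285) → (80.1331,180.1123) → (86.5077,204.4387) → (110.7623,211.0813) → (128.6423,193.3975) → (122.2677,169.0711) → (98.0131,162.4285) (closed)

[3] `<path>` rectangle, #0000ff→score S516 F2224: (34.1832,210.0632) → (123.0889,210.0632) → (123.0889,203.0985) → (34.1832,203.0985) → (34.1832,210.0632) (closed)

[4] `<path>` open polyline, #0000ff→score S516 F2224: (116.4255,99.8481) → (13.3128,20.0690) → (80.2641,164.7152) → (107.0461,6.8711) → (136.3520,132.8257)

[5] `<path>` closed polygon, #000000→cut S811 F761: (208.0653,144.1541) → (196.1477,114.8779) → (97.4675,48.9582) → (208.0653,144.1541) (closed)

[6] `<path>` regular polygon, #000000→cut S811 F761: (150.3435,108.3635) → (142.4517,80.9306) → (116.0834,69.9964) → (91.0944,83.7947) → (86.3019,111.9350) → (105.3148,133.2271) → (133.8160,131.6376) → (150.3435,108.3635) (closed)

[7] `<circle>` circle, #000000→cut S811 F761: (223.7848,87.3580) → (204.9758,132.7669) → (159.5669,151.5759) → (114.1580,132.7669) → (95.3490,87.3580) → (114.1580,41.9491) → (159.5669,23.1401) → (204.9758,41.9491) → (223.7848,87.3580) (closed)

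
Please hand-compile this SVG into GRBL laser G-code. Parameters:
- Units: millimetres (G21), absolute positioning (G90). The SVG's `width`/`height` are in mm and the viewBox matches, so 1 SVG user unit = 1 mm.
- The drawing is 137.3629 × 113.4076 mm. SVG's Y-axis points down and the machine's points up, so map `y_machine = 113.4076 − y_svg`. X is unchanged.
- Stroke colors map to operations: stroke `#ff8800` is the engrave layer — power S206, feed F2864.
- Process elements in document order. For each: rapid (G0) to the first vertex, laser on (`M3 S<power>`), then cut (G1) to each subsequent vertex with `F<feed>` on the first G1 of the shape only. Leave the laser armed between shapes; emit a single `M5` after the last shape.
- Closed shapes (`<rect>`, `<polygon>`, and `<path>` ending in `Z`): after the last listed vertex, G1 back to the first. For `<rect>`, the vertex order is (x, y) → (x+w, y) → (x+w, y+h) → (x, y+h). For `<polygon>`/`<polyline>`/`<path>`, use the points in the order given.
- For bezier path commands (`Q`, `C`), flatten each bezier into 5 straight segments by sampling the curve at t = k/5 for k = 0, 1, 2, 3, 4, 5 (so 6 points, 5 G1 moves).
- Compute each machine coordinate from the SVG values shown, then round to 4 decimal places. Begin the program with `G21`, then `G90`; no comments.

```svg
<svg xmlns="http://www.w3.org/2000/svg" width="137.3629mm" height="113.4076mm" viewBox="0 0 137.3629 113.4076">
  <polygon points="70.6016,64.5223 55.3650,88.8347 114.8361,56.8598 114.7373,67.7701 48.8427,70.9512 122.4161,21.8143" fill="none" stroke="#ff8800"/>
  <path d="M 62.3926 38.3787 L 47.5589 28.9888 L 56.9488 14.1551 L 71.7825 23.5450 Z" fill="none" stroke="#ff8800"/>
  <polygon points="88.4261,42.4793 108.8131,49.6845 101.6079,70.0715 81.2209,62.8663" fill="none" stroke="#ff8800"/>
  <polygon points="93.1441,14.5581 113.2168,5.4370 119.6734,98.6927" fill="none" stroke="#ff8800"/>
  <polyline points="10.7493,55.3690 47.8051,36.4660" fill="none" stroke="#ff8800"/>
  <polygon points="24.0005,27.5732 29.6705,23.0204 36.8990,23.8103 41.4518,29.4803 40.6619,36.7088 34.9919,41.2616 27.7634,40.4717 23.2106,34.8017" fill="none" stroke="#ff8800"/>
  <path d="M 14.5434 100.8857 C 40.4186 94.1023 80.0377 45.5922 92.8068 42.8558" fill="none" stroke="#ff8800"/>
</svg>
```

Since the viewBox matches the mm dimensions, user units are millimetres directly. The only transform is the Y-flip y_m = 113.4076 − y_svg.

Shape 1 is a closed polygon drawn with `<polygon>`. Its stroke #ff8800 means engrave at S206, F2864. After flipping Y the toolpath is (70.6016,48.8853) → (55.3650,24.5729) → (114.8361,56.5478) → (114.7373,45.6375) → (48.8427,42.4564) → (122.4161,91.5933) → (70.6016,48.8853), returning to the start.

Shape 2 is a regular polygon drawn with `<path>`. Its stroke #ff8800 means engrave at S206, F2864. After flipping Y the toolpath is (62.3926,75.0289) → (47.5589,84.4188) → (56.9488,99.2525) → (71.7825,89.8626) → (62.3926,75.0289), returning to the start.

Shape 3 is a regular polygon drawn with `<polygon>`. Its stroke #ff8800 means engrave at S206, F2864. After flipping Y the toolpath is (88.4261,70.9283) → (108.8131,63.7231) → (101.6079,43.3361) → (81.2209,50.5413) → (88.4261,70.9283), returning to the start.

Shape 4 is a closed polygon drawn with `<polygon>`. Its stroke #ff8800 means engrave at S206, F2864. After flipping Y the toolpath is (93.1441,98.8495) → (113.2168,107.9706) → (119.6734,14.7149) → (93.1441,98.8495), returning to the start.

Shape 5 is a line segment drawn with `<polyline>`. Its stroke #ff8800 means engrave at S206, F2864. After flipping Y the toolpath is (10.7493,58.0386) → (47.8051,76.9416).

Shape 6 is a regular polygon drawn with `<polygon>`. Its stroke #ff8800 means engrave at S206, F2864. After flipping Y the toolpath is (24.0005,85.8344) → (29.6705,90.3872) → (36.8990,89.5973) → (41.4518,83.9273) → (40.6619,76.6988) → (34.9919,72.1460) → (27.7634,72.9359) → (23.2106,78.6059) → (24.0005,85.8344), returning to the start.

Shape 7 is a cubic bezier drawn with `<path>`. Its stroke #ff8800 means engrave at S206, F2864. After flipping Y the toolpath is (14.5434,12.5219) → (31.3930,20.8991) → (49.5927,35.0908) → (67.1939,50.8968) → (82.2481,64.1171) → (92.8068,70.5518).

G21
G90
G0 X70.6016 Y48.8853
M3 S206
G1 X55.3650 Y24.5729 F2864
G1 X114.8361 Y56.5478
G1 X114.7373 Y45.6375
G1 X48.8427 Y42.4564
G1 X122.4161 Y91.5933
G1 X70.6016 Y48.8853
G0 X62.3926 Y75.0289
M3 S206
G1 X47.5589 Y84.4188 F2864
G1 X56.9488 Y99.2525
G1 X71.7825 Y89.8626
G1 X62.3926 Y75.0289
G0 X88.4261 Y70.9283
M3 S206
G1 X108.8131 Y63.7231 F2864
G1 X101.6079 Y43.3361
G1 X81.2209 Y50.5413
G1 X88.4261 Y70.9283
G0 X93.1441 Y98.8495
M3 S206
G1 X113.2168 Y107.9706 F2864
G1 X119.6734 Y14.7149
G1 X93.1441 Y98.8495
G0 X10.7493 Y58.0386
M3 S206
G1 X47.8051 Y76.9416 F2864
G0 X24.0005 Y85.8344
M3 S206
G1 X29.6705 Y90.3872 F2864
G1 X36.8990 Y89.5973
G1 X41.4518 Y83.9273
G1 X40.6619 Y76.6988
G1 X34.9919 Y72.1460
G1 X27.7634 Y72.9359
G1 X23.2106 Y78.6059
G1 X24.0005 Y85.8344
G0 X14.5434 Y12.5219
M3 S206
G1 X31.3930 Y20.8991 F2864
G1 X49.5927 Y35.0908
G1 X67.1939 Y50.8968
G1 X82.2481 Y64.1171
G1 X92.8068 Y70.5518
M5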